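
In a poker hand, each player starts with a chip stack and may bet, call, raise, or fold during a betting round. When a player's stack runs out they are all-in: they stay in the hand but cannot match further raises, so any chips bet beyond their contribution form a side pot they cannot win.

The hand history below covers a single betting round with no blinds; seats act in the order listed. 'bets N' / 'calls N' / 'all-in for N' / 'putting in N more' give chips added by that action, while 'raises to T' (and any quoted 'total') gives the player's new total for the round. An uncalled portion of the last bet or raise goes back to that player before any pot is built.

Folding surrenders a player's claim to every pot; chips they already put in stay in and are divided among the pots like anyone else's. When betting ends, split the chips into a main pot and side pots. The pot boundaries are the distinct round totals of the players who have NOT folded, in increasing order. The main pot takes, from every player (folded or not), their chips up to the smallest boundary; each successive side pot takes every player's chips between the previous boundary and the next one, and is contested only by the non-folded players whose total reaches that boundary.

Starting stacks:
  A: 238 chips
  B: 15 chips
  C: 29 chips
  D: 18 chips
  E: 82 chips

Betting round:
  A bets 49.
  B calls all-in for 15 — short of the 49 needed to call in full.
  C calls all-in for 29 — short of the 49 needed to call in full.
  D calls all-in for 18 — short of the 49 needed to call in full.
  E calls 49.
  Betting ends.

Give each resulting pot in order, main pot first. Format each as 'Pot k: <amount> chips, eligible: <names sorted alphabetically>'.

Contributions: A=49, B=15, C=29, D=18, E=49
Pot levels (distinct totals of non-folded players): 15, 18, 29, 49
Layer 1-15: 15 each from A, B, C, D, E = 15*5 = 75 chips; eligible A, B, C, D, E
Layer 16-18: 3 each from A, C, D, E = 3*4 = 12 chips; eligible A, C, D, E
Layer 19-29: 11 each from A, C, E = 11*3 = 33 chips; eligible A, C, E
Layer 30-49: 20 each from A, E = 20*2 = 40 chips; eligible A, E

Pot 1: 75 chips, eligible: A, B, C, D, E
Pot 2: 12 chips, eligible: A, C, D, E
Pot 3: 33 chips, eligible: A, C, E
Pot 4: 40 chips, eligible: A, E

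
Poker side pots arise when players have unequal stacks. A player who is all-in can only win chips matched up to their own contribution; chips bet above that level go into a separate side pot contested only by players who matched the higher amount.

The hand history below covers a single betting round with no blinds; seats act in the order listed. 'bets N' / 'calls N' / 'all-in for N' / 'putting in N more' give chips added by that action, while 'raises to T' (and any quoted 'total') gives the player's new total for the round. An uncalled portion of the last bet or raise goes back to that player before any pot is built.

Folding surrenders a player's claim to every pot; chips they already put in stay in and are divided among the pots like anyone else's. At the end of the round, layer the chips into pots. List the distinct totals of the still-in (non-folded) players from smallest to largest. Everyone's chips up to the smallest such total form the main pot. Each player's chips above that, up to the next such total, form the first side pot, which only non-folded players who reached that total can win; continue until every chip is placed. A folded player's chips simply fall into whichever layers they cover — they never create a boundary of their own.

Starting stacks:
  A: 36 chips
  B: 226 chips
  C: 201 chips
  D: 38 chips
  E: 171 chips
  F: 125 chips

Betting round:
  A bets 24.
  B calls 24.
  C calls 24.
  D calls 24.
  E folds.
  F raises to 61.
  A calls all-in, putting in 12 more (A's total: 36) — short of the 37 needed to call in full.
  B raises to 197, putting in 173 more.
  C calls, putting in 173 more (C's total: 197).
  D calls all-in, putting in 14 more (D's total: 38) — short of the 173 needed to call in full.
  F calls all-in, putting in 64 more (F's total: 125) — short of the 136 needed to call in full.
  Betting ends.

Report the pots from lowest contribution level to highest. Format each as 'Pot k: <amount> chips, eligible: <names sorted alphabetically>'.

Contributions: A=36, B=197, C=197, D=38, F=125
Folded: E
Pot levels (distinct totals of non-folded players): 36, 38, 125, 197
Layer 1-36: 36 each from A, B, C, D, F = 36*5 = 180 chips; eligible A, B, C, D, F
Layer 37-38: 2 each from B, C, D, F = 2*4 = 8 chips; eligible B, C, D, F
Layer 39-125: 87 each from B, C, F = 87*3 = 261 chips; eligible B, C, F
Layer 126-197: 72 each from B, C = 72*2 = 144 chips; eligible B, C

Pot 1: 180 chips, eligible: A, B, C, D, F
Pot 2: 8 chips, eligible: B, C, D, F
Pot 3: 261 chips, eligible: B, C, F
Pot 4: 144 chips, eligible: B, C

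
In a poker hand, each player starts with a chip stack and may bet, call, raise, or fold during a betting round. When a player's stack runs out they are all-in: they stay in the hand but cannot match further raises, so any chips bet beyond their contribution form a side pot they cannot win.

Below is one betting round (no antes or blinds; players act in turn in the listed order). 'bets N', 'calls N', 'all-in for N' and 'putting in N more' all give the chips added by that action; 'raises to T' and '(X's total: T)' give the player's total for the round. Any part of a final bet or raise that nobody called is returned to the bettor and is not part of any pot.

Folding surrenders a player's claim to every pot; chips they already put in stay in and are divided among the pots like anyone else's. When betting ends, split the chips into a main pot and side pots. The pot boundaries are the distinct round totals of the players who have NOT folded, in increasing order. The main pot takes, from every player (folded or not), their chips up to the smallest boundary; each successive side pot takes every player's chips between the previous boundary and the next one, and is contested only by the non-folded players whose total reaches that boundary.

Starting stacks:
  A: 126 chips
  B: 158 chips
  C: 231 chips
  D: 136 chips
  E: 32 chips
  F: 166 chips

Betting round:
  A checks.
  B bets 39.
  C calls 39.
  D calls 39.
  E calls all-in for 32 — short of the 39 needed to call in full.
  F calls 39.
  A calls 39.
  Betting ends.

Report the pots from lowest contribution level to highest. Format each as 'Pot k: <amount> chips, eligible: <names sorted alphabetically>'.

Pot 1: 192 chips, eligible: A, B, C, D, E, F
Pot 2: 35 chips, eligible: A, B, C, D, F

Derivation:
Contributions: A=39, B=39, C=39, D=39, E=32, F=39
Pot levels (distinct totals of non-folded players): 32, 39
Layer 1-32: 32 each from A, B, C, D, E, F = 32*6 = 192 chips; eligible A, B, C, D, E, F
Layer 33-39: 7 each from A, B, C, D, F = 7*5 = 35 chips; eligible A, B, C, D, F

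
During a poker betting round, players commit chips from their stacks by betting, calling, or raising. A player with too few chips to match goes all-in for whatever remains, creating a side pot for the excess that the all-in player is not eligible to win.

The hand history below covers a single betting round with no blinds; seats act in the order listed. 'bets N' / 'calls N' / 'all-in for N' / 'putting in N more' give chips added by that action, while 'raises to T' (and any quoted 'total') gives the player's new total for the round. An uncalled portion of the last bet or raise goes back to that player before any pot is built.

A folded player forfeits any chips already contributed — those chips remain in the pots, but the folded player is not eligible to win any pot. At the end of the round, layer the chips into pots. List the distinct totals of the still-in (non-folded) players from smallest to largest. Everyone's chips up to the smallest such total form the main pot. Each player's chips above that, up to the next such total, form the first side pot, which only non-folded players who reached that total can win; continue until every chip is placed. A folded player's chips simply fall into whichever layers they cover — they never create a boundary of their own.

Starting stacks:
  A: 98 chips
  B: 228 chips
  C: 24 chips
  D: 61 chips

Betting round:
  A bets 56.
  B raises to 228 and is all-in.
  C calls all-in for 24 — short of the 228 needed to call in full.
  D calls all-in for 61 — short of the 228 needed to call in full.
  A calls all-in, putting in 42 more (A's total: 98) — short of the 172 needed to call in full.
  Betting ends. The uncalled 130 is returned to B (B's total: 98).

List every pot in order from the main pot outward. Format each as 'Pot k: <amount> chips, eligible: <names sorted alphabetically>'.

Contributions (after 130 returned to B): A=98, B=98, C=24, D=61
Pot levels (distinct totals of non-folded players): 24, 61, 98
Layer 1-24: 24 each from A, B, C, D = 24*4 = 96 chips; eligible A, B, C, D
Layer 25-61: 37 each from A, B, D = 37*3 = 111 chips; eligible A, B, D
Layer 62-98: 37 each from A, B = 37*2 = 74 chips; eligible A, B

Pot 1: 96 chips, eligible: A, B, C, D
Pot 2: 111 chips, eligible: A, B, D
Pot 3: 74 chips, eligible: A, B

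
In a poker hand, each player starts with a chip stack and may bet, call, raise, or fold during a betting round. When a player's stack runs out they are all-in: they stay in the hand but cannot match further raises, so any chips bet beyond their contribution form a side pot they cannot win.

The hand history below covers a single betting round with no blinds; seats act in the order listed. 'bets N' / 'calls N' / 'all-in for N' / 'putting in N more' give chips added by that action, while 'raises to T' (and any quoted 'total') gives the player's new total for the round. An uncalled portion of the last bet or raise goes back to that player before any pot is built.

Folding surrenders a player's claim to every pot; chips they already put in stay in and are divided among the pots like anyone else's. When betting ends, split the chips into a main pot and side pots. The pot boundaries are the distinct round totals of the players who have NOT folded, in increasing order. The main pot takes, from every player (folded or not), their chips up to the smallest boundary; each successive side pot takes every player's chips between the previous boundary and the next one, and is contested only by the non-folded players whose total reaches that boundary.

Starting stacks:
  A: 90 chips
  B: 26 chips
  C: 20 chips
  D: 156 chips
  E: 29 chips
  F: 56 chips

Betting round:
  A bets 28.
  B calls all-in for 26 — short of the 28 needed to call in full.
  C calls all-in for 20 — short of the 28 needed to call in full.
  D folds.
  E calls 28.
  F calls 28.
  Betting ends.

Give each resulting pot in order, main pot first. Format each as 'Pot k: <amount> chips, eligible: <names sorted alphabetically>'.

Pot 1: 100 chips, eligible: A, B, C, E, F
Pot 2: 24 chips, eligible: A, B, E, F
Pot 3: 6 chips, eligible: A, E, F

Derivation:
Contributions: A=28, B=26, C=20, E=28, F=28
Folded: D
Pot levels (distinct totals of non-folded players): 20, 26, 28
Layer 1-20: 20 each from A, B, C, E, F = 20*5 = 100 chips; eligible A, B, C, E, F
Layer 21-26: 6 each from A, B, E, F = 6*4 = 24 chips; eligible A, B, E, F
Layer 27-28: 2 each from A, E, F = 2*3 = 6 chips; eligible A, E, F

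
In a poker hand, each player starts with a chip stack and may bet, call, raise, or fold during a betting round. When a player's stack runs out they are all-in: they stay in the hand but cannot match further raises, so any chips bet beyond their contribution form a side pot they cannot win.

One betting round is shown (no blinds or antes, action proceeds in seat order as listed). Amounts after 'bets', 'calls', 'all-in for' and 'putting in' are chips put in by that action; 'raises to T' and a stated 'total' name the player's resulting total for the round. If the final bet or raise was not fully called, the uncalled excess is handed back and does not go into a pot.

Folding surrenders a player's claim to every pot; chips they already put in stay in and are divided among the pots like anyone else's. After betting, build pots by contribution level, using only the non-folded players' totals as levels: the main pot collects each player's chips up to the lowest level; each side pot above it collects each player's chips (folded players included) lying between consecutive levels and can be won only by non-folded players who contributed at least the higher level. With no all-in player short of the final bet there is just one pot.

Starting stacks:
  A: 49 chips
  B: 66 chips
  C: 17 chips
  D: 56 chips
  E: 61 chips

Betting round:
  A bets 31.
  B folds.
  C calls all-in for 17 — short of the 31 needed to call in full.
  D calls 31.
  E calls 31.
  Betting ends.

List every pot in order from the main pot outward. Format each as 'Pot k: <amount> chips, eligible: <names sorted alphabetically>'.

Pot 1: 68 chips, eligible: A, C, D, E
Pot 2: 42 chips, eligible: A, D, E

Derivation:
Contributions: A=31, C=17, D=31, E=31
Folded: B
Pot levels (distinct totals of non-folded players): 17, 31
Layer 1-17: 17 each from A, C, D, E = 17*4 = 68 chips; eligible A, C, D, E
Layer 18-31: 14 each from A, D, E = 14*3 = 42 chips; eligible A, D, E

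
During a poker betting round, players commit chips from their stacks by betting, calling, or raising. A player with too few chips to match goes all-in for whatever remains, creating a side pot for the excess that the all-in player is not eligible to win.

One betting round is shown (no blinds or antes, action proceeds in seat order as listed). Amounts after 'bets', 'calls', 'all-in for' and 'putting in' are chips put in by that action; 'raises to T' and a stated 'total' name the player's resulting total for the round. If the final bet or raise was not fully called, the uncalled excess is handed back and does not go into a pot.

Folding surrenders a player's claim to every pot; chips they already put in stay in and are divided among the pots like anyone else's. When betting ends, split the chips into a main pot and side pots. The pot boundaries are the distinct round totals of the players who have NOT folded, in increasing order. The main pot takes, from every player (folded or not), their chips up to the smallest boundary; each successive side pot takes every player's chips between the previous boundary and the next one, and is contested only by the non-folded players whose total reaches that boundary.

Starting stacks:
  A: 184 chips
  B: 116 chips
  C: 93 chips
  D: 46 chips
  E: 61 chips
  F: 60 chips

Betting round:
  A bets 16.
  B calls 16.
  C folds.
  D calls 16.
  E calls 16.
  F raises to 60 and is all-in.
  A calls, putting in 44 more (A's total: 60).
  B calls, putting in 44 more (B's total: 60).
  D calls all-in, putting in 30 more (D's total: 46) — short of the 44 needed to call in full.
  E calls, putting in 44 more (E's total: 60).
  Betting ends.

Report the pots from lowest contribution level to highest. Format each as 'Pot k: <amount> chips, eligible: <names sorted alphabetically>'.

Pot 1: 230 chips, eligible: A, B, D, E, F
Pot 2: 56 chips, eligible: A, B, E, F

Derivation:
Contributions: A=60, B=60, D=46, E=60, F=60
Folded: C
Pot levels (distinct totals of non-folded players): 46, 60
Layer 1-46: 46 each from A, B, D, E, F = 46*5 = 230 chips; eligible A, B, D, E, F
Layer 47-60: 14 each from A, B, E, F = 14*4 = 56 chips; eligible A, B, E, F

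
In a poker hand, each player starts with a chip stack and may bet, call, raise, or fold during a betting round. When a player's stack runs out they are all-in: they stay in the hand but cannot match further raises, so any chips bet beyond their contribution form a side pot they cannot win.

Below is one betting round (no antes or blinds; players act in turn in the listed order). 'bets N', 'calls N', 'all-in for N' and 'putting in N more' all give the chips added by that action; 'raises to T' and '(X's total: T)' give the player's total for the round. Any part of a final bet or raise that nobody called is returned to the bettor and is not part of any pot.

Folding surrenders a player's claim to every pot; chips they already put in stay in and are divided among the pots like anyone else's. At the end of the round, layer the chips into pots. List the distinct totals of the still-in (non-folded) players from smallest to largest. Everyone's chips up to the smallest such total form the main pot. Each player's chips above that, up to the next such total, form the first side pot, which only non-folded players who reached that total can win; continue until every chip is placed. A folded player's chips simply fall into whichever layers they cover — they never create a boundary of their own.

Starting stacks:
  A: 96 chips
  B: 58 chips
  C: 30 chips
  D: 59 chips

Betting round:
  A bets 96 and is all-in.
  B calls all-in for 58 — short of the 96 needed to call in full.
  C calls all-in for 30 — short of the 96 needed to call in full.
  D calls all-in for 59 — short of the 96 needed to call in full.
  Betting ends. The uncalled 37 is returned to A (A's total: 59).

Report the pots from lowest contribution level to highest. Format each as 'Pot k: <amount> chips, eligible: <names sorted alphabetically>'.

Contributions (after 37 returned to A): A=59, B=58, C=30, D=59
Pot levels (distinct totals of non-folded players): 30, 58, 59
Layer 1-30: 30 each from A, B, C, D = 30*4 = 120 chips; eligible A, B, C, D
Layer 31-58: 28 each from A, B, D = 28*3 = 84 chips; eligible A, B, D
Layer 59-59: 1 each from A, D = 1*2 = 2 chips; eligible A, D

Pot 1: 120 chips, eligible: A, B, C, D
Pot 2: 84 chips, eligible: A, B, D
Pot 3: 2 chips, eligible: A, D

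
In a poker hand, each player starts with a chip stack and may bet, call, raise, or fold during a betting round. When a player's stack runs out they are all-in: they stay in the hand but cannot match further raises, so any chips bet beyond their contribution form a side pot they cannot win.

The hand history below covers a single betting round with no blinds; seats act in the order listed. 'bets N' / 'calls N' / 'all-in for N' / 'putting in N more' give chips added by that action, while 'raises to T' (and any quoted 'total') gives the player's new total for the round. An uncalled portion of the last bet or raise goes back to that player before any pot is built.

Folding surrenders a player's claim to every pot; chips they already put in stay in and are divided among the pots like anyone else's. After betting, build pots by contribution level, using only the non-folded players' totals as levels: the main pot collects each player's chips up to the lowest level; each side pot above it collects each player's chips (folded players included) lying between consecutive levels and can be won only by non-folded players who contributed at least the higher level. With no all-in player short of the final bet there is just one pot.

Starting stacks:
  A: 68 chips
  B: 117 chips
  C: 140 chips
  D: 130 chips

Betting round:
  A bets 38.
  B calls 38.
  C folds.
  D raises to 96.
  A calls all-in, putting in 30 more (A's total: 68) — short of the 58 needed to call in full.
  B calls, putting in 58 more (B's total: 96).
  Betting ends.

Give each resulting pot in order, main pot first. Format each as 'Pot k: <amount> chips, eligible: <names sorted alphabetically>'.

Pot 1: 204 chips, eligible: A, B, D
Pot 2: 56 chips, eligible: B, D

Derivation:
Contributions: A=68, B=96, D=96
Folded: C
Pot levels (distinct totals of non-folded players): 68, 96
Layer 1-68: 68 each from A, B, D = 68*3 = 204 chips; eligible A, B, D
Layer 69-96: 28 each from B, D = 28*2 = 56 chips; eligible B, D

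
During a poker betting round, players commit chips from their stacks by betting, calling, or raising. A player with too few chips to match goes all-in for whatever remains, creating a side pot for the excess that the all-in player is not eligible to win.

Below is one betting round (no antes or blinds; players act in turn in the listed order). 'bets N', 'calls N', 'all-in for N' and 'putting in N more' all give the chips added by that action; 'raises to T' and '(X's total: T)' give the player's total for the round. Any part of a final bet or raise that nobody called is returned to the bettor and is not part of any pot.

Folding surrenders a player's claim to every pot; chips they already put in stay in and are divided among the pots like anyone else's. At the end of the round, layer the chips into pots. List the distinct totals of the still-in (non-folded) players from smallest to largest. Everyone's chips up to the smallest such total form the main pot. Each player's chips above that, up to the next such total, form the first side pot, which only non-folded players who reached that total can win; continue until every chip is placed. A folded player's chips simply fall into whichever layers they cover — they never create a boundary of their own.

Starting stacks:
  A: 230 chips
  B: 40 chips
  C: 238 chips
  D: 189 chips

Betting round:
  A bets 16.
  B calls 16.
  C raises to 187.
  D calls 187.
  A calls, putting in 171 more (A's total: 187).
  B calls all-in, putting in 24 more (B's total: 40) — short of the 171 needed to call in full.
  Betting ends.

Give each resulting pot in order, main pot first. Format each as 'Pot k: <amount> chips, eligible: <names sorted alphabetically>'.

Contributions: A=187, B=40, C=187, D=187
Pot levels (distinct totals of non-folded players): 40, 187
Layer 1-40: 40 each from A, B, C, D = 40*4 = 160 chips; eligible A, B, C, D
Layer 41-187: 147 each from A, C, D = 147*3 = 441 chips; eligible A, C, D

Pot 1: 160 chips, eligible: A, B, C, D
Pot 2: 441 chips, eligible: A, C, D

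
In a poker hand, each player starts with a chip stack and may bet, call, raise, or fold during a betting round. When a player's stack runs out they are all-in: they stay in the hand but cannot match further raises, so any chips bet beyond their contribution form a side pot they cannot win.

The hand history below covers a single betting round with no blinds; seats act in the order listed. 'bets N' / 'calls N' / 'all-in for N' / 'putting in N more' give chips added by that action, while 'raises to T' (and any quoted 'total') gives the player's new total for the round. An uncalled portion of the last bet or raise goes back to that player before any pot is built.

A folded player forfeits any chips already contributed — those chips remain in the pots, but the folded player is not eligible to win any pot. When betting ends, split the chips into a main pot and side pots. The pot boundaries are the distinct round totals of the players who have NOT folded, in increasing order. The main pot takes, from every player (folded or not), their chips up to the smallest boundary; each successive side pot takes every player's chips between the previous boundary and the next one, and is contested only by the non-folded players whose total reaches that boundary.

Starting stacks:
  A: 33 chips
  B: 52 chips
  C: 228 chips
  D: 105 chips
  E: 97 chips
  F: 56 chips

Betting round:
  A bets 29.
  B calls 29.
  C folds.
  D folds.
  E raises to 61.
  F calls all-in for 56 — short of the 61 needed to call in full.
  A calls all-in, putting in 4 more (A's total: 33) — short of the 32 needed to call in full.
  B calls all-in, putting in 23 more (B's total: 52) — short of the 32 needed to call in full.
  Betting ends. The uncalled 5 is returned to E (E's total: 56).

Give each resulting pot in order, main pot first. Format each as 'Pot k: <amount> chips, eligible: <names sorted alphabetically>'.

Contributions (after 5 returned to E): A=33, B=52, E=56, F=56
Folded: C, D
Pot levels (distinct totals of non-folded players): 33, 52, 56
Layer 1-33: 33 each from A, B, E, F = 33*4 = 132 chips; eligible A, B, E, F
Layer 34-52: 19 each from B, E, F = 19*3 = 57 chips; eligible B, E, F
Layer 53-56: 4 each from E, F = 4*2 = 8 chips; eligible E, F

Pot 1: 132 chips, eligible: A, B, E, F
Pot 2: 57 chips, eligible: B, E, F
Pot 3: 8 chips, eligible: E, F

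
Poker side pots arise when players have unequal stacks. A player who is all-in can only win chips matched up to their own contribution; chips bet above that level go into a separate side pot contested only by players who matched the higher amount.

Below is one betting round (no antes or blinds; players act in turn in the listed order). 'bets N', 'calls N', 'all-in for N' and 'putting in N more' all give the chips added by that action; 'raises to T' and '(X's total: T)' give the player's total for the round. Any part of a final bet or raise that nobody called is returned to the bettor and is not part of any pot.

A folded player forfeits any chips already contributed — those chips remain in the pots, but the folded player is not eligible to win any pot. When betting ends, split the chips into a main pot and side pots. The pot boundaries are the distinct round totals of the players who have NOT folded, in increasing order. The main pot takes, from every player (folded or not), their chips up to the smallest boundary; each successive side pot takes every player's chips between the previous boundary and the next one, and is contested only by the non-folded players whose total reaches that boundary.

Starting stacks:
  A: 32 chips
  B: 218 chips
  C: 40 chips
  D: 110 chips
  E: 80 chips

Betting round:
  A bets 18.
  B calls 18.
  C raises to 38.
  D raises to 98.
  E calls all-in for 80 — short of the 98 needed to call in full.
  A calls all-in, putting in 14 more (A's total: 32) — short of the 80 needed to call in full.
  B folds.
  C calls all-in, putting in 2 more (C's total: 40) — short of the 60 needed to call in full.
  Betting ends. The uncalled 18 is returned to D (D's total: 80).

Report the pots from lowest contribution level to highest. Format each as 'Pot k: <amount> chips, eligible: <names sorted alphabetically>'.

Contributions (after 18 returned to D): A=32, B=18, C=40, D=80, E=80
Folded: B
Pot levels (distinct totals of non-folded players): 32, 40, 80
Layer 1-32: A 32 + B 18 + C 32 + D 32 + E 32 = 146 chips; eligible A, C, D, E
Layer 33-40: 8 each from C, D, E = 8*3 = 24 chips; eligible C, D, E
Layer 41-80: 40 each from D, E = 40*2 = 80 chips; eligible D, E

Pot 1: 146 chips, eligible: A, C, D, E
Pot 2: 24 chips, eligible: C, D, E
Pot 3: 80 chips, eligible: D, E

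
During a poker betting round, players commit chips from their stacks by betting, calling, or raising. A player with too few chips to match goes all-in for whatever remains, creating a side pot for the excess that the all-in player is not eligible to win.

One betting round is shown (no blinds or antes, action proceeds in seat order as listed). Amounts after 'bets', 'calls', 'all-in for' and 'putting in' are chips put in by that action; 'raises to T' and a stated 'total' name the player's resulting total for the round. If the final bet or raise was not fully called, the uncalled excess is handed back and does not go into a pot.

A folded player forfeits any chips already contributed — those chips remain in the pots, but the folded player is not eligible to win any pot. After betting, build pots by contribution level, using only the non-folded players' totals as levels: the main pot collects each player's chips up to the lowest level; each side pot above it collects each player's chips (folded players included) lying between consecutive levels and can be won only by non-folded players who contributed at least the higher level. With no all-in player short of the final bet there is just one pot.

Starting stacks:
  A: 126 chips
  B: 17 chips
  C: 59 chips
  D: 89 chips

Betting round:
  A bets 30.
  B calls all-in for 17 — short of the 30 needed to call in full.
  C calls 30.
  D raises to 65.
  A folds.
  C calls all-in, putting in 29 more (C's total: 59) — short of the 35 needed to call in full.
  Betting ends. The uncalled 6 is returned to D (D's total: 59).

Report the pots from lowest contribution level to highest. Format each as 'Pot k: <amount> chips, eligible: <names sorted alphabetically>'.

Pot 1: 68 chips, eligible: B, C, D
Pot 2: 97 chips, eligible: C, D

Derivation:
Contributions (after 6 returned to D): A=30, B=17, C=59, D=59
Folded: A
Pot levels (distinct totals of non-folded players): 17, 59
Layer 1-17: 17 each from A, B, C, D = 17*4 = 68 chips; eligible B, C, D
Layer 18-59: A 13 + C 42 + D 42 = 97 chips; eligible C, D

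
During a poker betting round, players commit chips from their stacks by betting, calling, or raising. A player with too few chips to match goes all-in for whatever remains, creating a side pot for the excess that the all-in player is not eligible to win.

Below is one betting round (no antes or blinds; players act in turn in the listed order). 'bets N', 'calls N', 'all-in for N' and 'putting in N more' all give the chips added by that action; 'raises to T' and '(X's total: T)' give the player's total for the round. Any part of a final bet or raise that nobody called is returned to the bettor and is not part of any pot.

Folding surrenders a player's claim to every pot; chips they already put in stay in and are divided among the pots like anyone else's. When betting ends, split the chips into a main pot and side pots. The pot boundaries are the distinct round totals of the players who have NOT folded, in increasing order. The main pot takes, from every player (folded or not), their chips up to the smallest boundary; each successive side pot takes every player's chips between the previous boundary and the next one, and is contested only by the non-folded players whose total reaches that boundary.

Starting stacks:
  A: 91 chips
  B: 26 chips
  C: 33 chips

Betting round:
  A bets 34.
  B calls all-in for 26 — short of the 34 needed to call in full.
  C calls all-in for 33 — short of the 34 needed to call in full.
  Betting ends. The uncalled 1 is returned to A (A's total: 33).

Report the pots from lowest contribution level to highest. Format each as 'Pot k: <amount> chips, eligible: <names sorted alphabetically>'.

Pot 1: 78 chips, eligible: A, B, C
Pot 2: 14 chips, eligible: A, C

Derivation:
Contributions (after 1 returned to A): A=33, B=26, C=33
Pot levels (distinct totals of non-folded players): 26, 33
Layer 1-26: 26 each from A, B, C = 26*3 = 78 chips; eligible A, B, C
Layer 27-33: 7 each from A, C = 7*2 = 14 chips; eligible A, C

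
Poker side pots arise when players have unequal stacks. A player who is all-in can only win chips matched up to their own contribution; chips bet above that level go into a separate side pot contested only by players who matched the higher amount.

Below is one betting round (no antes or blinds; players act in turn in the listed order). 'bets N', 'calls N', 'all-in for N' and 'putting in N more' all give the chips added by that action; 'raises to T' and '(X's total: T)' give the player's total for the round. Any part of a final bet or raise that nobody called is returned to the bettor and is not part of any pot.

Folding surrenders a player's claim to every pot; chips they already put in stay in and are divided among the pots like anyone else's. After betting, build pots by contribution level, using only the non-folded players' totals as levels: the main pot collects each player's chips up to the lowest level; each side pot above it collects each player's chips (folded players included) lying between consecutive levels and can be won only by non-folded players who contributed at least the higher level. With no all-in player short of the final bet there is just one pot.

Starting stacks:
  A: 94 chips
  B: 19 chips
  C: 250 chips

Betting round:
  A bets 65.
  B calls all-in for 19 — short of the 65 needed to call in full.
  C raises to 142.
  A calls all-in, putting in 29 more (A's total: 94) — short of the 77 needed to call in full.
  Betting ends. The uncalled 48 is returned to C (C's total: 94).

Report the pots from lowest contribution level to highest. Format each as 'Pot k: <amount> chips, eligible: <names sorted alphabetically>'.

Contributions (after 48 returned to C): A=94, B=19, C=94
Pot levels (distinct totals of non-folded players): 19, 94
Layer 1-19: 19 each from A, B, C = 19*3 = 57 chips; eligible A, B, C
Layer 20-94: 75 each from A, C = 75*2 = 150 chips; eligible A, C

Pot 1: 57 chips, eligible: A, B, C
Pot 2: 150 chips, eligible: A, C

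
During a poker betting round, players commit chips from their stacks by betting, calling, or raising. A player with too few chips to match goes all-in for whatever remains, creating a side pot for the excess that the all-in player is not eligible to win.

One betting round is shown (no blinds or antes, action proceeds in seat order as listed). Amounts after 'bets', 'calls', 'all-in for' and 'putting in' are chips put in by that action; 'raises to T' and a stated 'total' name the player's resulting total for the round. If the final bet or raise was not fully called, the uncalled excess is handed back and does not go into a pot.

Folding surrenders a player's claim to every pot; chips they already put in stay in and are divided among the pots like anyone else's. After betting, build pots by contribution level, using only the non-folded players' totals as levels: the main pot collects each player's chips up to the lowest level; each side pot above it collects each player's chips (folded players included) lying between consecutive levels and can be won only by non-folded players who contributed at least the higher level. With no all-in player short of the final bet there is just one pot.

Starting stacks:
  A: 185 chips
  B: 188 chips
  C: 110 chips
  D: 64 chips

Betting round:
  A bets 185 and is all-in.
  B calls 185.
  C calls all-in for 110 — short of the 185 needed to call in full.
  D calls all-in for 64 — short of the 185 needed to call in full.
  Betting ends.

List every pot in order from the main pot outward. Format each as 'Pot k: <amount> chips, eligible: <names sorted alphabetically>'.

Contributions: A=185, B=185, C=110, D=64
Pot levels (distinct totals of non-folded players): 64, 110, 185
Layer 1-64: 64 each from A, B, C, D = 64*4 = 256 chips; eligible A, B, C, D
Layer 65-110: 46 each from A, B, C = 46*3 = 138 chips; eligible A, B, C
Layer 111-185: 75 each from A, B = 75*2 = 150 chips; eligible A, B

Pot 1: 256 chips, eligible: A, B, C, D
Pot 2: 138 chips, eligible: A, B, C
Pot 3: 150 chips, eligible: A, B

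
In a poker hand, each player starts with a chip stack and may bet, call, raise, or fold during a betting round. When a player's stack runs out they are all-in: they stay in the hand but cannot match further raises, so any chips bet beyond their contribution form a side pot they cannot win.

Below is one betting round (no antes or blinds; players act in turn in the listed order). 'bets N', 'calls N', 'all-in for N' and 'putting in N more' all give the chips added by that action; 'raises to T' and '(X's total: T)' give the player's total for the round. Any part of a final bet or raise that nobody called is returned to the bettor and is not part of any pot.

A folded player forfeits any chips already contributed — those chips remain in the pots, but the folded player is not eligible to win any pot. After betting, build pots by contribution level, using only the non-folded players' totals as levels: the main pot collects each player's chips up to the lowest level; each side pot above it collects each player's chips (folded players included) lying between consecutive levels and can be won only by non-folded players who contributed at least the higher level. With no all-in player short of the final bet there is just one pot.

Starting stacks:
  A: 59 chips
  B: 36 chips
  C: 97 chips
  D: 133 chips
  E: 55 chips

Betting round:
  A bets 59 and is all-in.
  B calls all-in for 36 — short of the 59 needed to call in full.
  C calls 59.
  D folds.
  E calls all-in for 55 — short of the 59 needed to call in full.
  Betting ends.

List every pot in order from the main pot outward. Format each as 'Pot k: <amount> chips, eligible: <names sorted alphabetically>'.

Contributions: A=59, B=36, C=59, E=55
Folded: D
Pot levels (distinct totals of non-folded players): 36, 55, 59
Layer 1-36: 36 each from A, B, C, E = 36*4 = 144 chips; eligible A, B, C, E
Layer 37-55: 19 each from A, C, E = 19*3 = 57 chips; eligible A, C, E
Layer 56-59: 4 each from A, C = 4*2 = 8 chips; eligible A, C

Pot 1: 144 chips, eligible: A, B, C, E
Pot 2: 57 chips, eligible: A, C, E
Pot 3: 8 chips, eligible: A, C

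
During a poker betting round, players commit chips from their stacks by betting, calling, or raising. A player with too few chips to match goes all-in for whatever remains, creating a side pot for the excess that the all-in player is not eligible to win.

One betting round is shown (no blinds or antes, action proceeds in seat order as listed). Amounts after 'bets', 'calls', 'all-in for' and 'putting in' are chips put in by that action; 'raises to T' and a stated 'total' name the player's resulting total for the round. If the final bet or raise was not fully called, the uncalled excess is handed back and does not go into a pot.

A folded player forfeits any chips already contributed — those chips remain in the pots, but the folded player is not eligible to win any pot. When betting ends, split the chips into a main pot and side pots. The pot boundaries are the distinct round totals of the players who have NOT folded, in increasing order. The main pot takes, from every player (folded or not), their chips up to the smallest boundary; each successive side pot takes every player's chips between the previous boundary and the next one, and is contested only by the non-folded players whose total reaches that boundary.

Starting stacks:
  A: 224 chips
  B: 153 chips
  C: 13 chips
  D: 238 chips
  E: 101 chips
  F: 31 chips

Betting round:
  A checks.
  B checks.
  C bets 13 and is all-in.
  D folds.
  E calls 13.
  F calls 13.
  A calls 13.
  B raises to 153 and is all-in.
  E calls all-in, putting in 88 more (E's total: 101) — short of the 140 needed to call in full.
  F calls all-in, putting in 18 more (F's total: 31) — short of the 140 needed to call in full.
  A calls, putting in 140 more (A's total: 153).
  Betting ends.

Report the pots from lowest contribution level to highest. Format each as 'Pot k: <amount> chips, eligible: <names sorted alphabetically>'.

Contributions: A=153, B=153, C=13, E=101, F=31
Folded: D
Pot levels (distinct totals of non-folded players): 13, 31, 101, 153
Layer 1-13: 13 each from A, B, C, E, F = 13*5 = 65 chips; eligible A, B, C, E, F
Layer 14-31: 18 each from A, B, E, F = 18*4 = 72 chips; eligible A, B, E, F
Layer 32-101: 70 each from A, B, E = 70*3 = 210 chips; eligible A, B, E
Layer 102-153: 52 each from A, B = 52*2 = 104 chips; eligible A, B

Pot 1: 65 chips, eligible: A, B, C, E, F
Pot 2: 72 chips, eligible: A, B, E, F
Pot 3: 210 chips, eligible: A, B, E
Pot 4: 104 chips, eligible: A, B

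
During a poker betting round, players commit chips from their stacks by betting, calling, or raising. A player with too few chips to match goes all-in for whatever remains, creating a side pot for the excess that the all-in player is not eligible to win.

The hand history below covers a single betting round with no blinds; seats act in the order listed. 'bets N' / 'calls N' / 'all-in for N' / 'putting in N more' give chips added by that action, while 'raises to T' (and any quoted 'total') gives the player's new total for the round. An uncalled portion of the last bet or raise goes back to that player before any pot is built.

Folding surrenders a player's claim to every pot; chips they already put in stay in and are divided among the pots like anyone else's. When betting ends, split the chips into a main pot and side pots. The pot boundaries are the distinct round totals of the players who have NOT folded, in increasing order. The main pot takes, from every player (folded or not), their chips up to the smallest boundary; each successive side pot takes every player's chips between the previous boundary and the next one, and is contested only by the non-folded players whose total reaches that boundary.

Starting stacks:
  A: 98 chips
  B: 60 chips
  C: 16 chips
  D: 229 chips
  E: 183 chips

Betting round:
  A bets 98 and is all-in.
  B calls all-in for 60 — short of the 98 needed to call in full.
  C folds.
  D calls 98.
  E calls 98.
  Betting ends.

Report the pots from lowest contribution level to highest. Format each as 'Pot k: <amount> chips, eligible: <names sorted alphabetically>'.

Pot 1: 240 chips, eligible: A, B, D, E
Pot 2: 114 chips, eligible: A, D, E

Derivation:
Contributions: A=98, B=60, D=98, E=98
Folded: C
Pot levels (distinct totals of non-folded players): 60, 98
Layer 1-60: 60 each from A, B, D, E = 60*4 = 240 chips; eligible A, B, D, E
Layer 61-98: 38 each from A, D, E = 38*3 = 114 chips; eligible A, D, E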